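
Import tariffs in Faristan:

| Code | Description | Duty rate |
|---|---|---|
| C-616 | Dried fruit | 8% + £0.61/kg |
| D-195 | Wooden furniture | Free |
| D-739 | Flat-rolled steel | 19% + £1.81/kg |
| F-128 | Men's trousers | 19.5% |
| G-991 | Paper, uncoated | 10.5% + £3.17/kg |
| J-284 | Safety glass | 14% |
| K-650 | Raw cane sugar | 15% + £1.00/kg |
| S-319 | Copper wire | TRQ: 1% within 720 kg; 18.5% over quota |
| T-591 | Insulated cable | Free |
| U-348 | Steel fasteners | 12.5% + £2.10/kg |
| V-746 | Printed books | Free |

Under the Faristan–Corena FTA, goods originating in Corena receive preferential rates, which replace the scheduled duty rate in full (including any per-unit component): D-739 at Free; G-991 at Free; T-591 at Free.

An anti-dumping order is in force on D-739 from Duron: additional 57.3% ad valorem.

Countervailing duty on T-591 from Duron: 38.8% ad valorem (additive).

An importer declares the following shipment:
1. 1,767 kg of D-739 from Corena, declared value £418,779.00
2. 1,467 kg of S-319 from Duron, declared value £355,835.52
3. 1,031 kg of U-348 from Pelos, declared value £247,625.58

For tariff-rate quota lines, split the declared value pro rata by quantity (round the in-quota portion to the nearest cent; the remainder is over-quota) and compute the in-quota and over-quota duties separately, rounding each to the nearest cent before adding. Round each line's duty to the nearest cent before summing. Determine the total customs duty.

Line 1 (D-739, Corena, 1,767 kg, £418,779.00):
Base rate for D-739 is 19% + £1.81/kg.
Origin Corena qualifies under the Faristan–Corena agreement and D-739 is covered: preferential rate Free applies instead.
The additional-duty order on D-739 targets Duron, not Corena; it does not apply.
Duty = £418,779.00 × 0% = £0.00.
Line 2 (S-319, Duron, 1,467 kg, £355,835.52):
Code S-319 is under a tariff-rate quota (threshold 720 kg). In-quota: 720 kg at 1%; over-quota: 747 kg at 18.5%.
Pro-rata value split: in-quota = £355,835.52 × 720/1,467 = £174,643.20; over-quota = £355,835.52 − £174,643.20 = £181,192.32.
In-quota duty = £174,643.20 × 1% = £1,746.43. Over-quota duty = £181,192.32 × 18.5% = £33,520.58.
Line duty = £1,746.43 + £33,520.58 = £35,267.01.
Line 3 (U-348, Pelos, 1,031 kg, £247,625.58):
Base rate for U-348 is 12.5% + £2.10/kg.
Duty = £247,625.58 × 12.5% + 1,031 × £2.10 = £33,118.30.
Total = £0.00 + £35,267.01 + £33,118.30 = £68,385.31.

£68,385.31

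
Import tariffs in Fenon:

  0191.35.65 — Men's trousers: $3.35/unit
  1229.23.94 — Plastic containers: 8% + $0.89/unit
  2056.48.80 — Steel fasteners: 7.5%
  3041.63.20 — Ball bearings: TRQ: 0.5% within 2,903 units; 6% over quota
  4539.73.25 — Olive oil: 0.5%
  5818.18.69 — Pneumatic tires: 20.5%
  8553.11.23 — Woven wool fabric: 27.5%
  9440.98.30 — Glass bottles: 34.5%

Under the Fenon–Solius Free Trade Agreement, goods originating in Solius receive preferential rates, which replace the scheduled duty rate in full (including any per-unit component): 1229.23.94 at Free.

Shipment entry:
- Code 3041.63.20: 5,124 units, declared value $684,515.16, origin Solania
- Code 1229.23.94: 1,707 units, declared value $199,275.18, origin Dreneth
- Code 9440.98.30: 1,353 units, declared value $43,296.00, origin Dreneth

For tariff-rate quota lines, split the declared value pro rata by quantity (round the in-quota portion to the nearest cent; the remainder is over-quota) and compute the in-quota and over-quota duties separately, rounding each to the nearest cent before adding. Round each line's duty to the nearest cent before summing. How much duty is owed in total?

$52,139.62

Line 1 (3041.63.20, Solania, 5,124 units, $684,515.16):
Code 3041.63.20 is under a tariff-rate quota (threshold 2,903 units). In-quota: 2,903 units at 0.5%; over-quota: 2,221 units at 6%.
Pro-rata value split: in-quota = $684,515.16 × 2,903/5,124 = $387,811.77; over-quota = $684,515.16 − $387,811.77 = $296,703.39.
In-quota duty = $387,811.77 × 0.5% = $1,939.06. Over-quota duty = $296,703.39 × 6% = $17,802.20.
Line duty = $1,939.06 + $17,802.20 = $19,741.26.
Line 2 (1229.23.94, Dreneth, 1,707 units, $199,275.18):
Base rate for 1229.23.94 is 8% + $0.89/unit.
1229.23.94 has an FTA preferential rate, but origin Dreneth is not Solius; base rate stands.
Duty = $199,275.18 × 8% + 1,707 × $0.89 = $17,461.24.
Line 3 (9440.98.30, Dreneth, 1,353 units, $43,296.00):
Base rate for 9440.98.30 is 34.5%.
Duty = $43,296.00 × 34.5% = $14,937.12.
Total = $19,741.26 + $17,461.24 + $14,937.12 = $52,139.62.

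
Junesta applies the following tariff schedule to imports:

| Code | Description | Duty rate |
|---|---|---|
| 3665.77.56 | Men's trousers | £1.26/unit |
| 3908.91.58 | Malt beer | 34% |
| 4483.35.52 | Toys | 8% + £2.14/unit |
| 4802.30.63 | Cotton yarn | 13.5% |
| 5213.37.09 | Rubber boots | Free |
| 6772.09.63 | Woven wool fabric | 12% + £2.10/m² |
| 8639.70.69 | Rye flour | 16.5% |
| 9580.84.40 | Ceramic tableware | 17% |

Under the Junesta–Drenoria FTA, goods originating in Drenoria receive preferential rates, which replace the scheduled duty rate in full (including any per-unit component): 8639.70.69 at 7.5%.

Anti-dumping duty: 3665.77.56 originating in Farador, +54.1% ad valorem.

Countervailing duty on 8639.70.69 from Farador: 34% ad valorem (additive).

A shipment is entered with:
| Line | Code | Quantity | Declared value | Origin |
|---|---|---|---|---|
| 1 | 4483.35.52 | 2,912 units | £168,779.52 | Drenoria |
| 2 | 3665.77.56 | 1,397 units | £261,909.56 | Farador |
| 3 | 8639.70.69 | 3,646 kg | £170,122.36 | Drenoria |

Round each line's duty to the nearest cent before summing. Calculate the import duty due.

£175,946.51

Line 1 (4483.35.52, Drenoria, 2,912 units, £168,779.52):
Base rate for 4483.35.52 is 8% + £2.14/unit.
Origin Drenoria is the FTA partner but 4483.35.52 is not on the preference list; base rate stands.
Duty = £168,779.52 × 8% + 2,912 × £2.14 = £19,734.04.
Line 2 (3665.77.56, Farador, 1,397 units, £261,909.56):
Base rate for 3665.77.56 is £1.26/unit.
Additional duty on 3665.77.56 from Farador: +54.1% ad valorem. Applied ad valorem rate = 54.1%.
Duty = £261,909.56 × 54.1% + 1,397 × £1.26 = £143,453.29.
Line 3 (8639.70.69, Drenoria, 3,646 kg, £170,122.36):
Base rate for 8639.70.69 is 16.5%.
Origin Drenoria qualifies under the Junesta–Drenoria agreement and 8639.70.69 is covered: preferential rate 7.5% applies instead.
The additional-duty order on 8639.70.69 targets Farador, not Drenoria; it does not apply.
Duty = £170,122.36 × 7.5% = £12,759.18.
Total = £19,734.04 + £143,453.29 + £12,759.18 = £175,946.51.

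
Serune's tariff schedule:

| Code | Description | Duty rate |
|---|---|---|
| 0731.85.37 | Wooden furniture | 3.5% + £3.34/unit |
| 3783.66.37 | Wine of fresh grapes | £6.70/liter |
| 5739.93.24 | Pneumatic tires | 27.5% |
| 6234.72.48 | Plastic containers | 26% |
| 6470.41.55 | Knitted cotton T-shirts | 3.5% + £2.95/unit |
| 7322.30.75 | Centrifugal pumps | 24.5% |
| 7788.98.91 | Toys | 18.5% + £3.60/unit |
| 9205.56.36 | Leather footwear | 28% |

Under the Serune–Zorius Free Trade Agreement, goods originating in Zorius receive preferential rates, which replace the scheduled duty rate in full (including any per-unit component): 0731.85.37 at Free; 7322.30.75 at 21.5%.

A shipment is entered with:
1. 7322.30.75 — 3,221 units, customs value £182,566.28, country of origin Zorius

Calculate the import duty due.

Line 1 (7322.30.75, Zorius, 3,221 units, £182,566.28):
Base rate for 7322.30.75 is 24.5%.
Origin Zorius qualifies under the Serune–Zorius agreement and 7322.30.75 is covered: preferential rate 21.5% applies instead.
Duty = £182,566.28 × 21.5% = £39,251.75.

£39,251.75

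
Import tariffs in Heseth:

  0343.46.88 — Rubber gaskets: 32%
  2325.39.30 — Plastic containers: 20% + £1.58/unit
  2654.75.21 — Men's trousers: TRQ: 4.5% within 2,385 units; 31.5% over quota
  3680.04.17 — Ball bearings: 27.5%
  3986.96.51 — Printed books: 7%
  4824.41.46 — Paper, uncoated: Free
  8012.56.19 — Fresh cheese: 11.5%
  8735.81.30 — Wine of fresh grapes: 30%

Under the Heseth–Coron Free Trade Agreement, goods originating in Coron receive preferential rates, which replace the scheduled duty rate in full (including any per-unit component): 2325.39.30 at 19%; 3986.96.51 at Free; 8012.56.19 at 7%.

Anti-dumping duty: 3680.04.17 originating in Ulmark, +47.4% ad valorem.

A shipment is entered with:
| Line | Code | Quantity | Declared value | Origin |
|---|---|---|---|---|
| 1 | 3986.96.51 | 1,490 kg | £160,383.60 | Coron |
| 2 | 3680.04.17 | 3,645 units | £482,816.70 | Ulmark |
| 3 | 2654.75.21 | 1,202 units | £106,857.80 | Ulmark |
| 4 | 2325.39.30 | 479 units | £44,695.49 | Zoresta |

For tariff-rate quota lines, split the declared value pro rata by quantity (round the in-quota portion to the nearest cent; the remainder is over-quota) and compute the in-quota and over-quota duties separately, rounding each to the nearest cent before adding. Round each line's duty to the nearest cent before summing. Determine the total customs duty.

£376,134.23

Line 1 (3986.96.51, Coron, 1,490 kg, £160,383.60):
Base rate for 3986.96.51 is 7%.
Origin Coron qualifies under the Heseth–Coron agreement and 3986.96.51 is covered: preferential rate Free applies instead.
Duty = £160,383.60 × 0% = £0.00.
Line 2 (3680.04.17, Ulmark, 3,645 units, £482,816.70):
Base rate for 3680.04.17 is 27.5%.
Additional duty on 3680.04.17 from Ulmark: +47.4%. Applied ad valorem rate: 27.5% + 47.4% = 74.9%.
Duty = £482,816.70 × 74.9% = £361,629.71.
Line 3 (2654.75.21, Ulmark, 1,202 units, £106,857.80):
Code 2654.75.21 is under a tariff-rate quota (threshold 2,385 units). Quantity 1,202 units is within the quota, so the in-quota rate 4.5% applies to the full value.
Duty = £106,857.80 × 4.5% = £4,808.60.
Line 4 (2325.39.30, Zoresta, 479 units, £44,695.49):
Base rate for 2325.39.30 is 20% + £1.58/unit.
2325.39.30 has an FTA preferential rate, but origin Zoresta is not Coron; base rate stands.
Duty = £44,695.49 × 20% + 479 × £1.58 = £9,695.92.
Total = £0.00 + £361,629.71 + £4,808.60 + £9,695.92 = £376,134.23.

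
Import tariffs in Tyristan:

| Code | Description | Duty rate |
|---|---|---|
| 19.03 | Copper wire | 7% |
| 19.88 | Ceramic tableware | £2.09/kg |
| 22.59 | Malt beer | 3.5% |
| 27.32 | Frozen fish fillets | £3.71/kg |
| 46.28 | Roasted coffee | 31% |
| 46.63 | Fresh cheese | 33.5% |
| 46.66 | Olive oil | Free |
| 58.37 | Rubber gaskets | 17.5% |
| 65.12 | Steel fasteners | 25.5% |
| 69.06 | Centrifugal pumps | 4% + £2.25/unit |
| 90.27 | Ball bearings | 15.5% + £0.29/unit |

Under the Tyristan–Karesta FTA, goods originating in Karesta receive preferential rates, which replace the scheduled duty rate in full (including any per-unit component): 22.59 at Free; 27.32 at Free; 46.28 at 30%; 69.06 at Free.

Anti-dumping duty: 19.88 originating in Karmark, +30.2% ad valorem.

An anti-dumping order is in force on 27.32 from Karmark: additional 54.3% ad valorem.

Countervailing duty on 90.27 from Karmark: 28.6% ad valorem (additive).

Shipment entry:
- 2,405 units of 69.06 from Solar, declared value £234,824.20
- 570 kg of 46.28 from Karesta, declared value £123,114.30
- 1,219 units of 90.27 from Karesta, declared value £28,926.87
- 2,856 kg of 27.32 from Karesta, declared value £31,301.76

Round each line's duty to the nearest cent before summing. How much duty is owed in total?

Line 1 (69.06, Solar, 2,405 units, £234,824.20):
Base rate for 69.06 is 4% + £2.25/unit.
69.06 has an FTA preferential rate, but origin Solar is not Karesta; base rate stands.
Duty = £234,824.20 × 4% + 2,405 × £2.25 = £14,804.22.
Line 2 (46.28, Karesta, 570 kg, £123,114.30):
Base rate for 46.28 is 31%.
Origin Karesta qualifies under the Tyristan–Karesta agreement and 46.28 is covered: preferential rate 30% applies instead.
Duty = £123,114.30 × 30% = £36,934.29.
Line 3 (90.27, Karesta, 1,219 units, £28,926.87):
Base rate for 90.27 is 15.5% + £0.29/unit.
Origin Karesta is the FTA partner but 90.27 is not on the preference list; base rate stands.
The additional-duty order on 90.27 targets Karmark, not Karesta; it does not apply.
Duty = £28,926.87 × 15.5% + 1,219 × £0.29 = £4,837.17.
Line 4 (27.32, Karesta, 2,856 kg, £31,301.76):
Base rate for 27.32 is £3.71/kg.
Origin Karesta qualifies under the Tyristan–Karesta agreement and 27.32 is covered: preferential rate Free applies instead.
The additional-duty order on 27.32 targets Karmark, not Karesta; it does not apply.
Duty = £31,301.76 × 0% = £0.00.
Total = £14,804.22 + £36,934.29 + £4,837.17 + £0.00 = £56,575.68.

£56,575.68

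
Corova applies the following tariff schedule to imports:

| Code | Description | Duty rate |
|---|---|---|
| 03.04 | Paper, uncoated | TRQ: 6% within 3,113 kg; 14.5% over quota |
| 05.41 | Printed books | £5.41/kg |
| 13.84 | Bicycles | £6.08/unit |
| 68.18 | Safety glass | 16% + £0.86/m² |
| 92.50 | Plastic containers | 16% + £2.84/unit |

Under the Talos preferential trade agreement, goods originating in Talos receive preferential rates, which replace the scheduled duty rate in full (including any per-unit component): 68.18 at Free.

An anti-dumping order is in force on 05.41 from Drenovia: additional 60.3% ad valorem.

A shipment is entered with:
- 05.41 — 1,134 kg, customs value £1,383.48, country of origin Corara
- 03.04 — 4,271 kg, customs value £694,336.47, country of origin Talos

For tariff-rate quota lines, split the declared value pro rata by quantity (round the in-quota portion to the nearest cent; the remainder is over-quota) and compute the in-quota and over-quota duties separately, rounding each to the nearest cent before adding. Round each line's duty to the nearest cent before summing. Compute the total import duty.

£63,796.89

Line 1 (05.41, Corara, 1,134 kg, £1,383.48):
Base rate for 05.41 is £5.41/kg.
The additional-duty order on 05.41 targets Drenovia, not Corara; it does not apply.
Duty = 1,134 × £5.41 = £6,134.94.
Line 2 (03.04, Talos, 4,271 kg, £694,336.47):
Code 03.04 is under a tariff-rate quota (threshold 3,113 kg). In-quota: 3,113 kg at 6%; over-quota: 1,158 kg at 14.5%.
Pro-rata value split: in-quota = £694,336.47 × 3,113/4,271 = £506,080.41; over-quota = £694,336.47 − £506,080.41 = £188,256.06.
In-quota duty = £506,080.41 × 6% = £30,364.82. Over-quota duty = £188,256.06 × 14.5% = £27,297.13.
Line duty = £30,364.82 + £27,297.13 = £57,661.95.
Total = £6,134.94 + £57,661.95 = £63,796.89.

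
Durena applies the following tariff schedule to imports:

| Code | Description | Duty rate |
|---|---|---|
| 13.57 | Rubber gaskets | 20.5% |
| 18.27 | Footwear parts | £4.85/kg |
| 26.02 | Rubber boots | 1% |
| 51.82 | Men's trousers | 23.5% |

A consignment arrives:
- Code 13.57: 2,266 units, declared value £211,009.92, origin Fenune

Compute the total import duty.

£43,257.03

Line 1 (13.57, Fenune, 2,266 units, £211,009.92):
Base rate for 13.57 is 20.5%.
Duty = £211,009.92 × 20.5% = £43,257.03.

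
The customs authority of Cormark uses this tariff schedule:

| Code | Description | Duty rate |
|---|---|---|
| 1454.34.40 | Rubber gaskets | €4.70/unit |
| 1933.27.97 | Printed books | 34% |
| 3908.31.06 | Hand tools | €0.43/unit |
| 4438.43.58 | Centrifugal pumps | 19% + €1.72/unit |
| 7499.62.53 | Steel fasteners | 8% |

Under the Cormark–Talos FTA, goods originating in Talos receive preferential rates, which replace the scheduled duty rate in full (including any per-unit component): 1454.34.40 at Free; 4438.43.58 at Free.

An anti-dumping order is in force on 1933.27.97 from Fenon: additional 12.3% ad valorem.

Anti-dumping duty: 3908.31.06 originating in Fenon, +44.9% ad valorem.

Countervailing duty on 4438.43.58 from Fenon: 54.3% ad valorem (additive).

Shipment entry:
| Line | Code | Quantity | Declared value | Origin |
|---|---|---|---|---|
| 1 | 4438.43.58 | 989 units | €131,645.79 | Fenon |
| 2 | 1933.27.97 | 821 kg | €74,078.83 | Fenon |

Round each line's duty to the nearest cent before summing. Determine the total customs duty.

€132,495.94

Line 1 (4438.43.58, Fenon, 989 units, €131,645.79):
Base rate for 4438.43.58 is 19% + €1.72/unit.
4438.43.58 has an FTA preferential rate, but origin Fenon is not Talos; base rate stands.
Additional duty on 4438.43.58 from Fenon: +54.3%. Applied ad valorem rate: 19% + 54.3% = 73.3%.
Duty = €131,645.79 × 73.3% + 989 × €1.72 = €98,197.44.
Line 2 (1933.27.97, Fenon, 821 kg, €74,078.83):
Base rate for 1933.27.97 is 34%.
Additional duty on 1933.27.97 from Fenon: +12.3%. Applied ad valorem rate: 34% + 12.3% = 46.3%.
Duty = €74,078.83 × 46.3% = €34,298.50.
Total = €98,197.44 + €34,298.50 = €132,495.94.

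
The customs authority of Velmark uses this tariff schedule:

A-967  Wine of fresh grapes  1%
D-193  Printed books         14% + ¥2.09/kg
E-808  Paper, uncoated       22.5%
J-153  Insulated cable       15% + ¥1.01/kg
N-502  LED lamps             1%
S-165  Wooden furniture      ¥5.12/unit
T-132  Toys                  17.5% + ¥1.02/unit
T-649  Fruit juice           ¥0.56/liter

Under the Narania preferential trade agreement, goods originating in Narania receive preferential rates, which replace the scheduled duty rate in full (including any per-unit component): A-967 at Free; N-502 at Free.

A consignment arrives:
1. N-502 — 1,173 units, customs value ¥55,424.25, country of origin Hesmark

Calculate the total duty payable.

¥554.24

Line 1 (N-502, Hesmark, 1,173 units, ¥55,424.25):
Base rate for N-502 is 1%.
N-502 has an FTA preferential rate, but origin Hesmark is not Narania; base rate stands.
Duty = ¥55,424.25 × 1% = ¥554.24.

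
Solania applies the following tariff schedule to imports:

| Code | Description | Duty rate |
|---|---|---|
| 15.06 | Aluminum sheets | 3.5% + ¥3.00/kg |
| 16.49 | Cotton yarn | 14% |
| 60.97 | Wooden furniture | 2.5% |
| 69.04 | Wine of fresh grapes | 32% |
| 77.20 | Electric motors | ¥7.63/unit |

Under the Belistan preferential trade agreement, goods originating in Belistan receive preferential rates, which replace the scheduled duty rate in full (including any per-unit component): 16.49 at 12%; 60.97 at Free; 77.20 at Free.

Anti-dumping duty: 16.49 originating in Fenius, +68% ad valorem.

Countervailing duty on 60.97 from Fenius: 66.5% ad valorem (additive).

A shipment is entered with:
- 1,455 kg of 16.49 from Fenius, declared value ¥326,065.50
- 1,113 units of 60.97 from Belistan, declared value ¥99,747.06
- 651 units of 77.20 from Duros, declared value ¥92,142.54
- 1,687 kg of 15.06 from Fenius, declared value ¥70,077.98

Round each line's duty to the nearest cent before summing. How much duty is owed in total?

¥279,854.57

Line 1 (16.49, Fenius, 1,455 kg, ¥326,065.50):
Base rate for 16.49 is 14%.
16.49 has an FTA preferential rate, but origin Fenius is not Belistan; base rate stands.
Additional duty on 16.49 from Fenius: +68%. Applied ad valorem rate: 14% + 68% = 82%.
Duty = ¥326,065.50 × 82% = ¥267,373.71.
Line 2 (60.97, Belistan, 1,113 units, ¥99,747.06):
Base rate for 60.97 is 2.5%.
Origin Belistan qualifies under the Solania–Belistan agreement and 60.97 is covered: preferential rate Free applies instead.
The additional-duty order on 60.97 targets Fenius, not Belistan; it does not apply.
Duty = ¥99,747.06 × 0% = ¥0.00.
Line 3 (77.20, Duros, 651 units, ¥92,142.54):
Base rate for 77.20 is ¥7.63/unit.
77.20 has an FTA preferential rate, but origin Duros is not Belistan; base rate stands.
Duty = 651 × ¥7.63 = ¥4,967.13.
Line 4 (15.06, Fenius, 1,687 kg, ¥70,077.98):
Base rate for 15.06 is 3.5% + ¥3.00/kg.
Duty = ¥70,077.98 × 3.5% + 1,687 × ¥3.00 = ¥7,513.73.
Total = ¥267,373.71 + ¥0.00 + ¥4,967.13 + ¥7,513.73 = ¥279,854.57.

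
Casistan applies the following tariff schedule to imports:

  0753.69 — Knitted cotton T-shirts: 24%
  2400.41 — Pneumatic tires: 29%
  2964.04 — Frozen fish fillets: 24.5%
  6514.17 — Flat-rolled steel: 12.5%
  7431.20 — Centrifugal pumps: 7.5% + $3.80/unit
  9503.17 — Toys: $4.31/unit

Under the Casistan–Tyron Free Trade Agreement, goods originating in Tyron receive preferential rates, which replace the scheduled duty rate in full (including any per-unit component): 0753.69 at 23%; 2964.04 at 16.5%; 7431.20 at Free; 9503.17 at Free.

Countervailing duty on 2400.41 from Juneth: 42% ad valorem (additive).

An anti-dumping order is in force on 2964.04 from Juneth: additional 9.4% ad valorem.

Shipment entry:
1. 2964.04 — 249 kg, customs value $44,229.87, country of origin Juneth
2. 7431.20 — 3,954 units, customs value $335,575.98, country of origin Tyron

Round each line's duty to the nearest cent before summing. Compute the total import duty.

Line 1 (2964.04, Juneth, 249 kg, $44,229.87):
Base rate for 2964.04 is 24.5%.
2964.04 has an FTA preferential rate, but origin Juneth is not Tyron; base rate stands.
Additional duty on 2964.04 from Juneth: +9.4%. Applied ad valorem rate: 24.5% + 9.4% = 33.9%.
Duty = $44,229.87 × 33.9% = $14,993.93.
Line 2 (7431.20, Tyron, 3,954 units, $335,575.98):
Base rate for 7431.20 is 7.5% + $3.80/unit.
Origin Tyron qualifies under the Casistan–Tyron agreement and 7431.20 is covered: preferential rate Free applies instead.
Duty = $335,575.98 × 0% = $0.00.
Total = $14,993.93 + $0.00 = $14,993.93.

$14,993.93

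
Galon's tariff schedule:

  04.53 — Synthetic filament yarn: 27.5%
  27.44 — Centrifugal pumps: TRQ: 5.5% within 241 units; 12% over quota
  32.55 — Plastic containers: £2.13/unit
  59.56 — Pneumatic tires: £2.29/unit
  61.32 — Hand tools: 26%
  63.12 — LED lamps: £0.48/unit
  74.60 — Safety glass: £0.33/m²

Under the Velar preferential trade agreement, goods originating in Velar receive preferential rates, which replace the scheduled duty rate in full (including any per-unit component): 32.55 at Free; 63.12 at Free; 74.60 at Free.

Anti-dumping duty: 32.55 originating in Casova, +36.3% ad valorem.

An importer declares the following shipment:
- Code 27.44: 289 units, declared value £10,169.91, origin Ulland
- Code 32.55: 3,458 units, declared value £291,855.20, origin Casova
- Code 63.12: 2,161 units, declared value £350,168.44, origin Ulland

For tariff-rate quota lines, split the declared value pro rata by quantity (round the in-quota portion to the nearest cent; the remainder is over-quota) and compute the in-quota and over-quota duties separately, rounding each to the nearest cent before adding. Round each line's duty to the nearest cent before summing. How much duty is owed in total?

Line 1 (27.44, Ulland, 289 units, £10,169.91):
Code 27.44 is under a tariff-rate quota (threshold 241 units). In-quota: 241 units at 5.5%; over-quota: 48 units at 12%.
Pro-rata value split: in-quota = £10,169.91 × 241/289 = £8,480.79; over-quota = £10,169.91 − £8,480.79 = £1,689.12.
In-quota duty = £8,480.79 × 5.5% = £466.44. Over-quota duty = £1,689.12 × 12% = £202.69.
Line duty = £466.44 + £202.69 = £669.13.
Line 2 (32.55, Casova, 3,458 units, £291,855.20):
Base rate for 32.55 is £2.13/unit.
32.55 has an FTA preferential rate, but origin Casova is not Velar; base rate stands.
Additional duty on 32.55 from Casova: +36.3% ad valorem. Applied ad valorem rate = 36.3%.
Duty = £291,855.20 × 36.3% + 3,458 × £2.13 = £113,308.98.
Line 3 (63.12, Ulland, 2,161 units, £350,168.44):
Base rate for 63.12 is £0.48/unit.
63.12 has an FTA preferential rate, but origin Ulland is not Velar; base rate stands.
Duty = 2,161 × £0.48 = £1,037.28.
Total = £669.13 + £113,308.98 + £1,037.28 = £115,015.39.

£115,015.39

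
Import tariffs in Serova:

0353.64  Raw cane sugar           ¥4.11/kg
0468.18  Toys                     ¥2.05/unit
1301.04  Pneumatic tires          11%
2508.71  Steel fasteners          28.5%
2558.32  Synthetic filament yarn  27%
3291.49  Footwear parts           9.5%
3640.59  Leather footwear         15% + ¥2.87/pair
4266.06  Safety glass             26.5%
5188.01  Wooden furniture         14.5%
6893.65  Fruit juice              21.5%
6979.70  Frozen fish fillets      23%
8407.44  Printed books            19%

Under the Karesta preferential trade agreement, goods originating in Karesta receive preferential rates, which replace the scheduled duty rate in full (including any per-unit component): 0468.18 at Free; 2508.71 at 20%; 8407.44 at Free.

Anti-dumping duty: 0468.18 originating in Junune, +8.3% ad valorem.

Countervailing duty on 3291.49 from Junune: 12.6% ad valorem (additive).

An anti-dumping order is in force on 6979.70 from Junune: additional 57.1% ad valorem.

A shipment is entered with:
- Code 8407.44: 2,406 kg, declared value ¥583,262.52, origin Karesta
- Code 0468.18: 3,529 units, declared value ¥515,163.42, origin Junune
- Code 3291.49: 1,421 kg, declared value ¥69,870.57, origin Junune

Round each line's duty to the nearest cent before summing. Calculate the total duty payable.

¥65,434.41

Line 1 (8407.44, Karesta, 2,406 kg, ¥583,262.52):
Base rate for 8407.44 is 19%.
Origin Karesta qualifies under the Serova–Karesta agreement and 8407.44 is covered: preferential rate Free applies instead.
Duty = ¥583,262.52 × 0% = ¥0.00.
Line 2 (0468.18, Junune, 3,529 units, ¥515,163.42):
Base rate for 0468.18 is ¥2.05/unit.
0468.18 has an FTA preferential rate, but origin Junune is not Karesta; base rate stands.
Additional duty on 0468.18 from Junune: +8.3% ad valorem. Applied ad valorem rate = 8.3%.
Duty = ¥515,163.42 × 8.3% + 3,529 × ¥2.05 = ¥49,993.01.
Line 3 (3291.49, Junune, 1,421 kg, ¥69,870.57):
Base rate for 3291.49 is 9.5%.
Additional duty on 3291.49 from Junune: +12.6%. Applied ad valorem rate: 9.5% + 12.6% = 22.1%.
Duty = ¥69,870.57 × 22.1% = ¥15,441.40.
Total = ¥0.00 + ¥49,993.01 + ¥15,441.40 = ¥65,434.41.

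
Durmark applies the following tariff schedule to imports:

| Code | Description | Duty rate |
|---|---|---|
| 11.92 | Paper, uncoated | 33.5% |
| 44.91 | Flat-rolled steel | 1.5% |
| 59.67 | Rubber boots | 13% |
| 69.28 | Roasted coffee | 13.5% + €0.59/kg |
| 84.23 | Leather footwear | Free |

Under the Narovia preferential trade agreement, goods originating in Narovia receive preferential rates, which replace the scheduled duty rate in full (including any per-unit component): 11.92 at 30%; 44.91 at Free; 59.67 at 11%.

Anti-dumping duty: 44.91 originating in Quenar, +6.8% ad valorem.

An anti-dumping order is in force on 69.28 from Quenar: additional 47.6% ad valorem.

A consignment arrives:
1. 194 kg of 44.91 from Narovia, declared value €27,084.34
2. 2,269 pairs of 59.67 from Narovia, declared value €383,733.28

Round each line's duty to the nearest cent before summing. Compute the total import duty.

Line 1 (44.91, Narovia, 194 kg, €27,084.34):
Base rate for 44.91 is 1.5%.
Origin Narovia qualifies under the Durmark–Narovia agreement and 44.91 is covered: preferential rate Free applies instead.
The additional-duty order on 44.91 targets Quenar, not Narovia; it does not apply.
Duty = €27,084.34 × 0% = €0.00.
Line 2 (59.67, Narovia, 2,269 pairs, €383,733.28):
Base rate for 59.67 is 13%.
Origin Narovia qualifies under the Durmark–Narovia agreement and 59.67 is covered: preferential rate 11% applies instead.
Duty = €383,733.28 × 11% = €42,210.66.
Total = €0.00 + €42,210.66 = €42,210.66.

€42,210.66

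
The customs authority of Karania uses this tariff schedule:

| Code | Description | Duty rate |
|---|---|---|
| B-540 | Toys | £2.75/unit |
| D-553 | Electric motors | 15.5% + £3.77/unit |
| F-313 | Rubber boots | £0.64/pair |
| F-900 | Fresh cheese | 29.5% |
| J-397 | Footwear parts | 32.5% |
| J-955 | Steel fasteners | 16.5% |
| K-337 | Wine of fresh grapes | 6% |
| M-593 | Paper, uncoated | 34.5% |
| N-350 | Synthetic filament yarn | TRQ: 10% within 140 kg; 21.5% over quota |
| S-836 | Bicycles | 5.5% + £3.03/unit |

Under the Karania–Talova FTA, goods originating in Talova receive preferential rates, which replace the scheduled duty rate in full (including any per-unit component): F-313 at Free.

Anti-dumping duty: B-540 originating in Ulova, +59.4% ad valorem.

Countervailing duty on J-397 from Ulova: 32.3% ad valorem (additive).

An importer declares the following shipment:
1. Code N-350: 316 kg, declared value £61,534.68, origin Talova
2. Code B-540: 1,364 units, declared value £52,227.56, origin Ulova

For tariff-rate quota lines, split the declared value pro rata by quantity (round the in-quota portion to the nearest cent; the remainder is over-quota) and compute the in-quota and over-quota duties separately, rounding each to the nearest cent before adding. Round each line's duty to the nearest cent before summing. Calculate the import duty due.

Line 1 (N-350, Talova, 316 kg, £61,534.68):
Code N-350 is under a tariff-rate quota (threshold 140 kg). In-quota: 140 kg at 10%; over-quota: 176 kg at 21.5%.
Pro-rata value split: in-quota = £61,534.68 × 140/316 = £27,262.20; over-quota = £61,534.68 − £27,262.20 = £34,272.48.
In-quota duty = £27,262.20 × 10% = £2,726.22. Over-quota duty = £34,272.48 × 21.5% = £7,368.58.
Line duty = £2,726.22 + £7,368.58 = £10,094.80.
Line 2 (B-540, Ulova, 1,364 units, £52,227.56):
Base rate for B-540 is £2.75/unit.
Additional duty on B-540 from Ulova: +59.4% ad valorem. Applied ad valorem rate = 59.4%.
Duty = £52,227.56 × 59.4% + 1,364 × £2.75 = £34,774.17.
Total = £10,094.80 + £34,774.17 = £44,868.97.

£44,868.97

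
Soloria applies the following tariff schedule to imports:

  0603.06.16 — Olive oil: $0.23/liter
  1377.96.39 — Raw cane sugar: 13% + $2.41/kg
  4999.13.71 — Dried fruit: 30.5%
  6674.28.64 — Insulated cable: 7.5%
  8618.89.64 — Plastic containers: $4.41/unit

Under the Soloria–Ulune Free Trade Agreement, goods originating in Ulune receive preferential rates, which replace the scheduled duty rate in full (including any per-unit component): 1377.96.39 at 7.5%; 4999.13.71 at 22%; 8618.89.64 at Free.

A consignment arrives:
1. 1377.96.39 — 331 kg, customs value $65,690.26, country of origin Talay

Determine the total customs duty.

$9,337.44

Line 1 (1377.96.39, Talay, 331 kg, $65,690.26):
Base rate for 1377.96.39 is 13% + $2.41/kg.
1377.96.39 has an FTA preferential rate, but origin Talay is not Ulune; base rate stands.
Duty = $65,690.26 × 13% + 331 × $2.41 = $9,337.44.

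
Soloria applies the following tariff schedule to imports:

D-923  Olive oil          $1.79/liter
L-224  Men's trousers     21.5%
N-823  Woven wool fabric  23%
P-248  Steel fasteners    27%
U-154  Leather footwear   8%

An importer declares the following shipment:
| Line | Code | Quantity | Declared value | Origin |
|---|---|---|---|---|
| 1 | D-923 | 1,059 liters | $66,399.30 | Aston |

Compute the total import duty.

Line 1 (D-923, Aston, 1,059 liters, $66,399.30):
Base rate for D-923 is $1.79/liter.
Duty = 1,059 × $1.79 = $1,895.61.

$1,895.61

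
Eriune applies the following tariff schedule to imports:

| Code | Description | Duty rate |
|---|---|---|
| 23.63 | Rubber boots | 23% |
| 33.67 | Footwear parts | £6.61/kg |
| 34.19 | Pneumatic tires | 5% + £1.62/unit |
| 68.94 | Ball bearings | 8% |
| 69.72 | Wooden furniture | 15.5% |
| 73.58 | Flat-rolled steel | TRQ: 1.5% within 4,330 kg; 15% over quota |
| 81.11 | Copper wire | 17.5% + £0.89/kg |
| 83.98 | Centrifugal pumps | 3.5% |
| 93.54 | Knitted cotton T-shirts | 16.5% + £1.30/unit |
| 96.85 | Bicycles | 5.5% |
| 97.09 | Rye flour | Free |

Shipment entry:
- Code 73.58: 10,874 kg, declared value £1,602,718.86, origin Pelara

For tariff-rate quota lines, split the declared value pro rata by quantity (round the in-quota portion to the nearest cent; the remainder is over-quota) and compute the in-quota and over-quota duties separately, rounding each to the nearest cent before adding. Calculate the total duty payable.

£154,251.00

Line 1 (73.58, Pelara, 10,874 kg, £1,602,718.86):
Code 73.58 is under a tariff-rate quota (threshold 4,330 kg). In-quota: 4,330 kg at 1.5%; over-quota: 6,544 kg at 15%.
Pro-rata value split: in-quota = £1,602,718.86 × 4,330/10,874 = £638,198.70; over-quota = £1,602,718.86 − £638,198.70 = £964,520.16.
In-quota duty = £638,198.70 × 1.5% = £9,572.98. Over-quota duty = £964,520.16 × 15% = £144,678.02.
Line duty = £9,572.98 + £144,678.02 = £154,251.00.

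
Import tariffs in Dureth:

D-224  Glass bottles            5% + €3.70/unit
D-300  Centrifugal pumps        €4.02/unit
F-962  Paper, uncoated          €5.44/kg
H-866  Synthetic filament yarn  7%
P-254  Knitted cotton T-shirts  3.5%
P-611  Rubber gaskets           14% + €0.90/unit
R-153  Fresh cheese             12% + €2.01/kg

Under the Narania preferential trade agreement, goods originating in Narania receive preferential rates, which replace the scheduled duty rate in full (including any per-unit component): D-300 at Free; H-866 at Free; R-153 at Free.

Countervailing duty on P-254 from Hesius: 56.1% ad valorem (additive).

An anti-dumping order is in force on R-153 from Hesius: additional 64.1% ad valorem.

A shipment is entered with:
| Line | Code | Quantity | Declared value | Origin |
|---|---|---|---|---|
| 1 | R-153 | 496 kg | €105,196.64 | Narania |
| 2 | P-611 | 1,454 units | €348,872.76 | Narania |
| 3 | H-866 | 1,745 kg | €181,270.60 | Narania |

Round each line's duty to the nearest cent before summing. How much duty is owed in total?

Line 1 (R-153, Narania, 496 kg, €105,196.64):
Base rate for R-153 is 12% + €2.01/kg.
Origin Narania qualifies under the Dureth–Narania agreement and R-153 is covered: preferential rate Free applies instead.
The additional-duty order on R-153 targets Hesius, not Narania; it does not apply.
Duty = €105,196.64 × 0% = €0.00.
Line 2 (P-611, Narania, 1,454 units, €348,872.76):
Base rate for P-611 is 14% + €0.90/unit.
Origin Narania is the FTA partner but P-611 is not on the preference list; base rate stands.
Duty = €348,872.76 × 14% + 1,454 × €0.90 = €50,150.79.
Line 3 (H-866, Narania, 1,745 kg, €181,270.60):
Base rate for H-866 is 7%.
Origin Narania qualifies under the Dureth–Narania agreement and H-866 is covered: preferential rate Free applies instead.
Duty = €181,270.60 × 0% = €0.00.
Total = €0.00 + €50,150.79 + €0.00 = €50,150.79.

€50,150.79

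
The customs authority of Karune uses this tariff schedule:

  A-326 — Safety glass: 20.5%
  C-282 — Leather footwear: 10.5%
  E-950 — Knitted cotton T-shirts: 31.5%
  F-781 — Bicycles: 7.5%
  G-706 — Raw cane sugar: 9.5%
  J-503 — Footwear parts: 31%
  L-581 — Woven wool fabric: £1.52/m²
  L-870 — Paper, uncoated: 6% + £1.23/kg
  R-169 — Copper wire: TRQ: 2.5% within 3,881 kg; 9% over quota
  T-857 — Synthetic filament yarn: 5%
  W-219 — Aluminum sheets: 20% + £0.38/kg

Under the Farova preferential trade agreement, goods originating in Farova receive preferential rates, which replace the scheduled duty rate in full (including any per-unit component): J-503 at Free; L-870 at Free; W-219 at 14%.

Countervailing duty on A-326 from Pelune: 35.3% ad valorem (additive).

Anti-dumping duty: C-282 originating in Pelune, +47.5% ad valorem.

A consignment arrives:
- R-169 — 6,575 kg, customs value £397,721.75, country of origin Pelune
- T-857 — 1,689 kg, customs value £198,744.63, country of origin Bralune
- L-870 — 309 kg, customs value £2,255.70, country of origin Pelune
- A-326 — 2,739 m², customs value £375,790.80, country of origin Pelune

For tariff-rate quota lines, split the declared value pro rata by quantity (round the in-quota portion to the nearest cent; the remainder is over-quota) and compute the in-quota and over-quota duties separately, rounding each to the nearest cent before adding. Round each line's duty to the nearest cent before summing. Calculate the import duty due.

£240,679.36

Line 1 (R-169, Pelune, 6,575 kg, £397,721.75):
Code R-169 is under a tariff-rate quota (threshold 3,881 kg). In-quota: 3,881 kg at 2.5%; over-quota: 2,694 kg at 9%.
Pro-rata value split: in-quota = £397,721.75 × 3,881/6,575 = £234,761.69; over-quota = £397,721.75 − £234,761.69 = £162,960.06.
In-quota duty = £234,761.69 × 2.5% = £5,869.04. Over-quota duty = £162,960.06 × 9% = £14,666.41.
Line duty = £5,869.04 + £14,666.41 = £20,535.45.
Line 2 (T-857, Bralune, 1,689 kg, £198,744.63):
Base rate for T-857 is 5%.
Duty = £198,744.63 × 5% = £9,937.23.
Line 3 (L-870, Pelune, 309 kg, £2,255.70):
Base rate for L-870 is 6% + £1.23/kg.
L-870 has an FTA preferential rate, but origin Pelune is not Farova; base rate stands.
Duty = £2,255.70 × 6% + 309 × £1.23 = £515.41.
Line 4 (A-326, Pelune, 2,739 m², £375,790.80):
Base rate for A-326 is 20.5%.
Additional duty on A-326 from Pelune: +35.3%. Applied ad valorem rate: 20.5% + 35.3% = 55.8%.
Duty = £375,790.80 × 55.8% = £209,691.27.
Total = £20,535.45 + £9,937.23 + £515.41 + £209,691.27 = £240,679.36.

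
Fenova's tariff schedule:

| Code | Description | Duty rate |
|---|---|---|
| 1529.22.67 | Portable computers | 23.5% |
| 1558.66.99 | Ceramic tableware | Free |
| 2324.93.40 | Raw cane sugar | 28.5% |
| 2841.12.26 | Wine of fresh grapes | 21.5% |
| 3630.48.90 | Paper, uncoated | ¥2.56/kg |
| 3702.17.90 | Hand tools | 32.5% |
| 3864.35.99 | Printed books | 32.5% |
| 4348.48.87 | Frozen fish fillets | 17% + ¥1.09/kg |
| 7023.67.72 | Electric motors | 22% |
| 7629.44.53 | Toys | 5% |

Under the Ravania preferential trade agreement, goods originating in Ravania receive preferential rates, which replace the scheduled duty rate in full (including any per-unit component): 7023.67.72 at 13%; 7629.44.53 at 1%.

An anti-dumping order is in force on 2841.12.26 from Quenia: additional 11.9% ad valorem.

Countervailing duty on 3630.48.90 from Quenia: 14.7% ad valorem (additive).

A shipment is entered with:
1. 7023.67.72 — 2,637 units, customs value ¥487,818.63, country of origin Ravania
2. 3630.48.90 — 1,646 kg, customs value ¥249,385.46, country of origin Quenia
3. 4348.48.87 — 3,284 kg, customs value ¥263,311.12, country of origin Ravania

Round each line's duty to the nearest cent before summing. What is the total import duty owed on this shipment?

¥152,632.29

Line 1 (7023.67.72, Ravania, 2,637 units, ¥487,818.63):
Base rate for 7023.67.72 is 22%.
Origin Ravania qualifies under the Fenova–Ravania agreement and 7023.67.72 is covered: preferential rate 13% applies instead.
Duty = ¥487,818.63 × 13% = ¥63,416.42.
Line 2 (3630.48.90, Quenia, 1,646 kg, ¥249,385.46):
Base rate for 3630.48.90 is ¥2.56/kg.
Additional duty on 3630.48.90 from Quenia: +14.7% ad valorem. Applied ad valorem rate = 14.7%.
Duty = ¥249,385.46 × 14.7% + 1,646 × ¥2.56 = ¥40,873.42.
Line 3 (4348.48.87, Ravania, 3,284 kg, ¥263,311.12):
Base rate for 4348.48.87 is 17% + ¥1.09/kg.
Origin Ravania is the FTA partner but 4348.48.87 is not on the preference list; base rate stands.
Duty = ¥263,311.12 × 17% + 3,284 × ¥1.09 = ¥48,342.45.
Total = ¥63,416.42 + ¥40,873.42 + ¥48,342.45 = ¥152,632.29.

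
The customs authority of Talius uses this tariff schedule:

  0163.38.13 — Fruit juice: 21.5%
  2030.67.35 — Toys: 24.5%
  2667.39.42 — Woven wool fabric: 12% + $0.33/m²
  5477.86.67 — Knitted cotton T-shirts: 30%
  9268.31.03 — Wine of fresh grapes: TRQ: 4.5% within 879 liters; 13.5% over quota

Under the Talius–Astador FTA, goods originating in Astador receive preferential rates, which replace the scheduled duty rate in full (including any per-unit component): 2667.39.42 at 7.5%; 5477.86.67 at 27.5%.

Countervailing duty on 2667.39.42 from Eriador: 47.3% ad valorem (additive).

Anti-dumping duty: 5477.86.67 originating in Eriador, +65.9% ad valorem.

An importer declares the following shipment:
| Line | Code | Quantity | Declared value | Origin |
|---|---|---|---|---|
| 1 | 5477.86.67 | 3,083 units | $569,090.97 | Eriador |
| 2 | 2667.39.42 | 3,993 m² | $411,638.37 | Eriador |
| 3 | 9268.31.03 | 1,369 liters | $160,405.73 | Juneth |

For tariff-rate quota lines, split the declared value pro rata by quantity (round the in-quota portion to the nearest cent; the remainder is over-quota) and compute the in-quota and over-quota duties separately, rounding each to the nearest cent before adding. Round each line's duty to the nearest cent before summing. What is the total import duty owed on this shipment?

Line 1 (5477.86.67, Eriador, 3,083 units, $569,090.97):
Base rate for 5477.86.67 is 30%.
5477.86.67 has an FTA preferential rate, but origin Eriador is not Astador; base rate stands.
Additional duty on 5477.86.67 from Eriador: +65.9%. Applied ad valorem rate: 30% + 65.9% = 95.9%.
Duty = $569,090.97 × 95.9% = $545,758.24.
Line 2 (2667.39.42, Eriador, 3,993 m², $411,638.37):
Base rate for 2667.39.42 is 12% + $0.33/m².
2667.39.42 has an FTA preferential rate, but origin Eriador is not Astador; base rate stands.
Additional duty on 2667.39.42 from Eriador: +47.3%. Applied ad valorem rate: 12% + 47.3% = 59.3%.
Duty = $411,638.37 × 59.3% + 3,993 × $0.33 = $245,419.24.
Line 3 (9268.31.03, Juneth, 1,369 liters, $160,405.73):
Code 9268.31.03 is under a tariff-rate quota (threshold 879 liters). In-quota: 879 liters at 4.5%; over-quota: 490 liters at 13.5%.
Pro-rata value split: in-quota = $160,405.73 × 879/1,369 = $102,992.43; over-quota = $160,405.73 − $102,992.43 = $57,413.30.
In-quota duty = $102,992.43 × 4.5% = $4,634.66. Over-quota duty = $57,413.30 × 13.5% = $7,750.80.
Line duty = $4,634.66 + $7,750.80 = $12,385.46.
Total = $545,758.24 + $245,419.24 + $12,385.46 = $803,562.94.

$803,562.94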